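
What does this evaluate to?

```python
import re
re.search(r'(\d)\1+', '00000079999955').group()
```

The backreference `\1` re-matches whatever the first group consumed, character for character.
`re.search` tries every starting position until one works.
The match spans [0:6] → '000000'.
Captured: group 1 = '0'.

'000000'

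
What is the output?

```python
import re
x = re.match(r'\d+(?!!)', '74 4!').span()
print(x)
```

`(?!…)`/`(?<!…)` only lets a position through if the neighbouring text does NOT match; no characters are consumed.
`match` is anchored at position 0; if the pattern doesn't fit there, it returns None.
The match spans [0:2] → '74'.

(0, 2)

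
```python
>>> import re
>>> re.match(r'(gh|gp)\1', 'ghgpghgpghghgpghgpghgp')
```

None

`re.match` only tries the pattern at the start of the string.
Here the pattern fails at index 0, so the call returns None.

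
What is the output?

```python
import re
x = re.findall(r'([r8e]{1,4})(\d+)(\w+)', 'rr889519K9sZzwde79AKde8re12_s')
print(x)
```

[('rr88', '9519', 'K9sZzwde79AKde8re12_s')]

This matches 1 to 4 of one of [r8e] (captured); then one or more of a digit (captured); then one or more of a word character (captured).
Matches: at [0:29] match 'rr889519K9sZzwde79AKde8re12_s', groups = ('rr88', '9519', 'K9sZzwde79AKde8re12_s').
Multiple groups make `findall` return tuples — one 3-tuple for the one match.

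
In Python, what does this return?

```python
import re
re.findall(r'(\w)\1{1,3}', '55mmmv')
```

`\1` is not a pattern — it's the concrete string captured by group 1, re-applied verbatim.
Because there's exactly one group, `findall` drops the full match and keeps group 1 from each hit.

['5', 'm']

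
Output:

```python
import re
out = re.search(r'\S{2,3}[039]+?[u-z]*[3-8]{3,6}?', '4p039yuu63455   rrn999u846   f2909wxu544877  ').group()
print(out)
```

4p039yuu634

Lazy quantifiers expand one character at a time until the remainder of the pattern can match.
The match spans [0:11] → '4p039yuu634'.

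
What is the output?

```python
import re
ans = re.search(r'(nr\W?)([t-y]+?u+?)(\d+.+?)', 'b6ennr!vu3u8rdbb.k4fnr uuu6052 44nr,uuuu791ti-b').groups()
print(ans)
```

('nr!', 'vu', '3u')

The match spans [4:11] → 'nr!vu3u'.
Captured: group 1 = 'nr!', group 2 = 'vu', group 3 = '3u'.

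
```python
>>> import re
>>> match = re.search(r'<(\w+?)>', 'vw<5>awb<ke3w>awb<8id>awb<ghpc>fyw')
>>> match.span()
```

`search` walks the string left to right and returns the first match it finds.
The match spans [2:5] → '<5>'.
Captured: group 1 = '5'.

(2, 5)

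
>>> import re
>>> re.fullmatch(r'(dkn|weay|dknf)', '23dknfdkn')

`fullmatch` succeeds only if the pattern covers the string from start to end.
Here the pattern can't cover the whole string, so the call returns None.

None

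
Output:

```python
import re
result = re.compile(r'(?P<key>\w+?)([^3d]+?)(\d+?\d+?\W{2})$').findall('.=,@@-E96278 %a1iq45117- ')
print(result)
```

[('E', '96278 %a1iq', '45117- ')]

The pattern matches one or more of a word character (lazy) (captured as 'key'); then one or more of any character except [3d] (lazy) (captured); then one or more of a digit (lazy), then one or more of a digit (lazy), then exactly 2 of a non-word character (captured); then anchored at the end.
A non-greedy quantifier consumes as few characters as it can — just enough that the remainder of the pattern still matches from where it stops; whatever follows it matches normally.
Matches: at [6:25] match 'E96278 %a1iq45117- ', groups = ('E', '96278 %a1iq', '45117- ').
With 3 capturing groups, `findall` returns a 3-tuple per match.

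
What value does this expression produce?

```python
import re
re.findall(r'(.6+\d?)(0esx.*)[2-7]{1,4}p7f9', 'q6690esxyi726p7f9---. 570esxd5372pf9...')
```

This matches any character, then one or more of a literal '6', then optionally a digit (captured); then the literal '0e', then the literal 'sx', then zero or more of any character (captured); then 1 to 4 of a character in [2-7], then the literal 'p7', then the literal 'f9'.
Walking the string: at [0:17] match 'q6690esxyi726p7f9', groups = ('q669', '0esxyi72').
Multiple groups make `findall` return tuples — one 2-tuple for the one match.

[('q669', '0esxyi72')]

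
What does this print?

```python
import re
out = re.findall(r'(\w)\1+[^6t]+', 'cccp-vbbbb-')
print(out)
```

A backreference is literal: `\1` must see the identical characters the first group matched.
Scanning left to right: at [0:11] match 'cccp-vbbbb-', group 1 = 'c'.
One capturing group, so `findall` returns just the captured substring from the one match — 1 in all.

['c']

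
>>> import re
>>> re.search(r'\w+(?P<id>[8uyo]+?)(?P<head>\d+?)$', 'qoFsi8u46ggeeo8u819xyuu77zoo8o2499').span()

Pattern: one or more of a word character; then one or more of one of [8uyo] (lazy) (captured as 'id'); then one or more of a digit (lazy) (captured as 'head'); then anchored at the end.
`re.search` scans for the first position where the pattern succeeds.
The match spans [0:34] → 'qoFsi8u46ggeeo8u819xyuu77zoo8o2499'.
Captured: group 1 = 'o', group 2 = '2499'.

(0, 34)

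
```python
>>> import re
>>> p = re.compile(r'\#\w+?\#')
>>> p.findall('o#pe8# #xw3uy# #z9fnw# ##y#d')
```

Since nothing is captured, `findall` lists the 4 matched substrings directly.

['#pe8#', '#xw3uy#', '#z9fnw#', '#y#']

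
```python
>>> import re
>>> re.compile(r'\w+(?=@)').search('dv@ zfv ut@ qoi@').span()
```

(0, 2)

The lookaround is zero-width — it requires the adjacent text to match without consuming it, so the asserted text isn't part of the match.
The match spans [0:2] → 'dv'.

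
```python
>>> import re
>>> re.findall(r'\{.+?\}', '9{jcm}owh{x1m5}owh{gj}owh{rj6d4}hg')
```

Walking the string: at [1:6] → '{jcm}'; at [9:15] → '{x1m5}'; at [18:22] → '{gj}'; at [25:32] → '{rj6d4}'.
`findall` yields the raw match text (4 of them) because the pattern has no groups.

['{jcm}', '{x1m5}', '{gj}', '{rj6d4}']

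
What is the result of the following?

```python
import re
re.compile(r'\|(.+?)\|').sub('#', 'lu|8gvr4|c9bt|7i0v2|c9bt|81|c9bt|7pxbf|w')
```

Lazy quantifiers expand one character at a time until the remainder of the pattern can match.
Matches: at [2:9] → '|8gvr4|'; at [13:20] → '|7i0v2|'; at [24:28] → '|81|'; at [32:39] → '|7pxbf|'.
Every occurrence is swapped for '#'.

'lu#c9bt#c9bt#c9bt#w'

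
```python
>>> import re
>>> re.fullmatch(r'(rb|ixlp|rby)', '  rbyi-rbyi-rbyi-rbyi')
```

None

`re.fullmatch` is like wrapping the pattern in `^…$` (in single-line mode).
Here the string isn't matched end-to-end, so the call returns None.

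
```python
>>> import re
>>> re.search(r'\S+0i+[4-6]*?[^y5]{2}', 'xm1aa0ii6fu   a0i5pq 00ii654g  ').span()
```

This matches one or more of a non-whitespace character, then the literal '0'; then one or more of the literal 'i', then zero or more of a character in [4-6] (lazy), then exactly 2 of any character except [y5].
Unlike `match`, `search` isn't anchored — it looks for the pattern anywhere in the string.
The match spans [0:10] → 'xm1aa0ii6f'.

(0, 10)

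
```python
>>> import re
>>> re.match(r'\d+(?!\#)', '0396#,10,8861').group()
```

'039'

The negative lookaround is zero-width — it rules out positions where the adjacent text would match, without consuming anything.
`match` is anchored at position 0; if the pattern doesn't fit there, it returns None.
The match spans [0:3] → '039'.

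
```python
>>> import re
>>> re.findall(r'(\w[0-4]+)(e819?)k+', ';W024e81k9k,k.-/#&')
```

Multiple groups make `findall` return tuples — one 2-tuple for the one match.

[('W024', 'e81')]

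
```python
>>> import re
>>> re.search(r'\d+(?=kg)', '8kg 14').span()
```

The lookaround is zero-width — it requires the adjacent text to match without consuming it, so the asserted text isn't part of the match.
The match spans [0:1] → '8'.

(0, 1)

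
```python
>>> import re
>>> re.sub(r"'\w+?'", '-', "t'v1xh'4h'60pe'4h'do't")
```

Matches: at [1:7] → "'v1xh'"; at [9:15] → "'60pe'"; at [17:21] → "'do'".
`sub` substitutes '-' at each match site.

't-4h-4h-t'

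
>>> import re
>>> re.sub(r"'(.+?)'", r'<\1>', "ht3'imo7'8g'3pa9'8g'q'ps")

Matches: at [3:9] → "'imo7'"; at [11:17] → "'3pa9'"; at [19:22] → "'q'".
Each match is replaced using the text its own group 1 captured.

'ht3<imo7>8g<3pa9>8g<q>ps'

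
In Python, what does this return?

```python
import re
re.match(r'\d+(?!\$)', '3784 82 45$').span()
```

`(?!…)`/`(?<!…)` only lets a position through if the neighbouring text does NOT match; no characters are consumed.
With `match`, the pattern is implicitly anchored at the beginning.
The match spans [0:4] → '3784'.

(0, 4)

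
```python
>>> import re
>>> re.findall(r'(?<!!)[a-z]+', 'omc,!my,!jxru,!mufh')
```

['omc', 'y', 'xru', 'ufh']

Because the assertion is negative and zero-width, positions next to the forbidden text are skipped.
Walking the string: at [0:3] → 'omc'; at [6:7] → 'y'; at [10:13] → 'xru'; at [16:19] → 'ufh'.
Since nothing is captured, `findall` lists the 4 matched substrings directly.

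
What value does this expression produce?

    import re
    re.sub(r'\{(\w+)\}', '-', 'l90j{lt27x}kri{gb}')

Each match is replaced by '-'.

'l90j-kri-'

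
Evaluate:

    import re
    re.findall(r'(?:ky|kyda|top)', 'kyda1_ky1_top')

`|` is ordered: at each position the engine commits to the first alternative that works.
Walking the string: at [0:2] → 'ky'; at [6:8] → 'ky'; at [10:13] → 'top'.
Since nothing is captured, `findall` lists the 3 matched substrings directly.

['ky', 'ky', 'top']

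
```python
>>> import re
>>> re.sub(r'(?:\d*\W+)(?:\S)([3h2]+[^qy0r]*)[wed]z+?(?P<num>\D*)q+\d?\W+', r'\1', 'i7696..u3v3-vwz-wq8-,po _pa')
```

'i3v3-vpo _pa'

Pattern: zero or more of a digit, then one or more of a non-word character (non-capturing group); then a non-whitespace character (non-capturing group); then one or more of one of [3h2], then zero or more of any character except [qy0r] (captured); then one of [wed], then one or more of the literal 'z' (lazy); then zero or more of a non-digit (captured as 'num'); then one or more of a literal 'q', then optionally a digit, then one or more of a non-word character.
Matches: at [1:21] → '7696..u3v3-vwz-wq8-,'.
`\1` in the replacement pulls in group 1's text for each match.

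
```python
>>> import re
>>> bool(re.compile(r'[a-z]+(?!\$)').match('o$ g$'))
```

False

`re.match` won't scan ahead — the pattern has to work from the very first character.
Here position 0 doesn't satisfy it, so the call returns None, and `bool(None)` is False.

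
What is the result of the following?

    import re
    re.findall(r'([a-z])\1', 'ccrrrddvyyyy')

['c', 'r', 'd', 'y', 'y']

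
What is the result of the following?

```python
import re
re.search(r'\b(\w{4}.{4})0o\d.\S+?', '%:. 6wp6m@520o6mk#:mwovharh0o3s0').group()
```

'6wp6m@520o6mk'

Pattern: a word boundary (`\b`, zero-width); then exactly 4 of a word character, then exactly 4 of any character (captured); then the literal '0o', then a digit; then any character, then one or more of a non-whitespace character (lazy).
A non-greedy quantifier consumes as few characters as it can — just enough that the remainder of the pattern still matches from where it stops; whatever follows it matches normally.
`re.search` tries every starting position until one works.
The match spans [4:17] → '6wp6m@520o6mk'.
Captured: group 1 = '6wp6m@52'.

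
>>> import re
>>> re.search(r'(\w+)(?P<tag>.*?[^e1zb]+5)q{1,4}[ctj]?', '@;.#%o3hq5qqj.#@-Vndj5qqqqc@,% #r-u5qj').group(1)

'o3hq5qqj'

The pattern matches one or more of a word character (captured); then zero or more of any character (lazy), then one or more of any character except [e1zb], then a literal '5' (captured as 'tag'); then 1 to 4 of a literal 'q', then optionally one of [ctj].
`re.search` tries every starting position until one works.
The match spans [5:38] → 'o3hq5qqj.#@-Vndj5qqqqc@,% #r-u5qj'.
Captured: group 1 = 'o3hq5qqj', group 2 = '.#@-Vndj5qqqqc@,% #r-u5'.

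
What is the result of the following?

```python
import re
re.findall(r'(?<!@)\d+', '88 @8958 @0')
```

['88', '958']

The negative lookaround is zero-width — it rules out positions where the adjacent text would match, without consuming anything.
Matches: at [0:2] → '88'; at [5:8] → '958'.
No capturing groups, so `findall` returns the 2 full match strings.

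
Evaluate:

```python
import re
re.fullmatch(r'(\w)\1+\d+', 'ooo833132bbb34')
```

None

The backreference `\1` re-matches whatever the first group consumed, character for character.
`re.fullmatch` requires the pattern to consume the entire string.
Here the string isn't matched end-to-end, so the call returns None.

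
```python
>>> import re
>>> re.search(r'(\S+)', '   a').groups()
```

The match spans [3:4] → 'a'.
Captured: group 1 = 'a'.

('a',)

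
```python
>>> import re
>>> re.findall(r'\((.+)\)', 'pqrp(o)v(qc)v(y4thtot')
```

['o)v(qc']

With a single group, `findall` returns only what that group captured — 1 item.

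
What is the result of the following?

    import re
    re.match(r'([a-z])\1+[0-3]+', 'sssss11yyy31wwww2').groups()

('s',)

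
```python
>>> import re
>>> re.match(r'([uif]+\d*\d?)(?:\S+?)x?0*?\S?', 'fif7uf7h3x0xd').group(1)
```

'fif7'

The pattern matches one or more of one of [uif], then zero or more of a digit, then optionally a digit (captured); then one or more of a non-whitespace character (lazy) (non-capturing group); then optionally a literal 'x', then zero or more of the literal '0' (lazy), then optionally a non-whitespace character.
`match` is anchored at position 0; if the pattern doesn't fit there, it returns None.
The match spans [0:6] → 'fif7uf'.
Captured: group 1 = 'fif7'.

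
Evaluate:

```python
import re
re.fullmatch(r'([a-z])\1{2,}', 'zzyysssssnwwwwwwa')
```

For `fullmatch`, every character of the input must be accounted for by the pattern.
Here there's no way to consume every character, so the call returns None.

None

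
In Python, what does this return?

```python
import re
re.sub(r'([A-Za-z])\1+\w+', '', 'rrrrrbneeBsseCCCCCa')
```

''

After group 1 captures some text, `\1` only succeeds where that same text appears again.
Matches: at [0:19] → 'rrrrrbneeBsseCCCCCa'.
Every occurrence is swapped for ''.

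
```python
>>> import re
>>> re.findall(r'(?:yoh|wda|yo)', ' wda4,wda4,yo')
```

['wda', 'wda', 'yo']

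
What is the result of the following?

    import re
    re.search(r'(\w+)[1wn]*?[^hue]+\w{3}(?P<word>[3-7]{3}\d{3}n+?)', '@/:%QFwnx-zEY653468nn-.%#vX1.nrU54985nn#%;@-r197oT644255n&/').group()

'QFwnx-zEY653468nn-.%#vX1.nrU54985nn#%;@-r197oT644255n'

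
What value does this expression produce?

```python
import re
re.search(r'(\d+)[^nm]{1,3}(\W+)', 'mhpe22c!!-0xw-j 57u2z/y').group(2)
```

The match spans [4:10] → '22c!!-'.
Captured: group 1 = '22', group 2 = '-'.

'-'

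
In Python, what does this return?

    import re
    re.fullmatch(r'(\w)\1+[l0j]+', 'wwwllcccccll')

None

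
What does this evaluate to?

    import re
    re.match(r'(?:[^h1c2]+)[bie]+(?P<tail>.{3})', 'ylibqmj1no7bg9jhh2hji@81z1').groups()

The pattern matches one or more of any character except [h1c2] (non-capturing group); then one or more of one of [bie]; then exactly 3 of any character (captured as 'tail').
`re.match` only tries the pattern at the start of the string.
The match spans [0:7] → 'ylibqmj'.
Captured: group 1 = 'qmj'.

('qmj',)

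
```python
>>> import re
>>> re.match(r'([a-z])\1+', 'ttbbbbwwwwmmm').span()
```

(0, 2)

`re.match` won't scan ahead — the pattern has to work from the very first character.
The match spans [0:2] → 'tt'.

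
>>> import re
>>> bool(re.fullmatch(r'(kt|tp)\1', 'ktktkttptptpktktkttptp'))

False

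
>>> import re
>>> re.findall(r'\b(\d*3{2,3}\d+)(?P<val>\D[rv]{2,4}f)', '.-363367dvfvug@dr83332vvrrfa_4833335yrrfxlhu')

[]

With 2 capturing groups, `findall` returns a 2-tuple per match.
Nothing in the string satisfies the pattern, so the list is empty.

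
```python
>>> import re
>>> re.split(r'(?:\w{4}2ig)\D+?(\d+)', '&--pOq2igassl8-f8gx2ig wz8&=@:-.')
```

['&--pOq2igassl8-', '8', '&=@:-.']

The pattern matches exactly 4 of a word character, then the literal '2ig' (non-capturing group); then one or more of a non-digit (lazy); then one or more of a digit (captured).
Matches to split on: at [15:26] → 'f8gx2ig wz8'.
With a capturing group present, the delimiter's captured portion is kept in the result list.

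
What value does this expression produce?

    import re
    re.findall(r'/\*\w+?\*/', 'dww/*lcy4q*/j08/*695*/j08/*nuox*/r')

['/*lcy4q*/', '/*695*/', '/*nuox*/']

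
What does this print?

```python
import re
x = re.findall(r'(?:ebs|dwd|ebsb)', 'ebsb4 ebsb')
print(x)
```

Alternation isn't longest-match — the leftmost alternative that fits at this position is chosen.
Matches: at [0:3] → 'ebs'; at [6:9] → 'ebs'.
With no groups in the pattern, `findall` gives back each whole match — 2 here.

['ebs', 'ebs']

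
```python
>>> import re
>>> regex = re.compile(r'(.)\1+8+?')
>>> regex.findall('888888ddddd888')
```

After group 1 captures some text, `\1` only succeeds where that same text appears again.
One capturing group, so `findall` returns just the captured substring from each match — 2 in all.

['8', 'd']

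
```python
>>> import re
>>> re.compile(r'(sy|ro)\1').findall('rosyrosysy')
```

A backreference is literal: `\1` must see the identical characters the first group matched.
Scanning left to right: at [6:10] match 'sysy', group 1 = 'sy'.
One capturing group, so `findall` returns just the captured substring from the one match — 1 in all.

['sy']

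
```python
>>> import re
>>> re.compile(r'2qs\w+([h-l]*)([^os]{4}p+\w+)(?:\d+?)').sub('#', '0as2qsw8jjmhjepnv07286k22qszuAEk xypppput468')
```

This matches the literal '2qs', then one or more of a word character; then zero or more of a character in [h-l] (captured); then exactly 4 of any character except [os], then one or more of the literal 'p', then one or more of a word character (captured); then one or more of a digit (lazy) (non-capturing group).
Matches: at [3:44] → '2qsw8jjmhjepnv07286k22qszuAEk xypppput468'.
`sub` substitutes '#' at each match site.

'0as#'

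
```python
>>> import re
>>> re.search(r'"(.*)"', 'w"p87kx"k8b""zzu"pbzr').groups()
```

`re.search` scans for the first position where the pattern succeeds.
The match spans [1:17] → '"p87kx"k8b""zzu"'.
Captured: group 1 = 'p87kx"k8b""zzu'.

('p87kx"k8b""zzu',)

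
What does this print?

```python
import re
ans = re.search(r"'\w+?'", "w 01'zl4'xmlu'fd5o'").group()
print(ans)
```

'zl4'

`search` walks the string left to right and returns the first match it finds.
The match spans [4:9] → "'zl4'".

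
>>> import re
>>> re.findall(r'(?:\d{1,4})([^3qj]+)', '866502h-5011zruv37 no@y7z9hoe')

['02h-5011zruv', ' no@y7z9hoe']

This matches 1 to 4 of a digit (non-capturing group); then one or more of any character except [3qj] (captured).
Scanning left to right: at [0:16] match '866502h-5011zruv', group 1 = '02h-5011zruv'; at [16:29] match '37 no@y7z9hoe', group 1 = ' no@y7z9hoe'.
Because there's exactly one group, `findall` drops the full match and keeps group 1 from each hit.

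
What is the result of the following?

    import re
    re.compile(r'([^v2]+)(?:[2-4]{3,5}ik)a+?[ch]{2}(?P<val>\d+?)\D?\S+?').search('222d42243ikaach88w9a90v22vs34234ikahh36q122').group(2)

Pattern: one or more of any character except [v2] (captured); then 3 to 5 of a character in [2-4], then the literal 'ik' (non-capturing group); then one or more of the literal 'a' (lazy), then exactly 2 of one of [ch]; then one or more of a digit (lazy) (captured as 'val'); then optionally a non-digit, then one or more of a non-whitespace character (lazy).
The `?` after the quantifier makes it lazy — it takes as little as possible before letting the rest of the pattern try.
`re.search` scans for the first position where the pattern succeeds.
The match spans [3:17] → 'd42243ikaach88'.
Captured: group 1 = 'd4', group 2 = '8'.

'8'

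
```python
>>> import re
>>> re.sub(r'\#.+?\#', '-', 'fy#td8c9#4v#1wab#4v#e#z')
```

'fy-4v-4v-z'

A `+?`/`*?`/`{m,n}?` starts at its minimum and grows only as far as needed for what follows to match.
Matches: at [2:9] → '#td8c9#'; at [11:17] → '#1wab#'; at [19:22] → '#e#'.
`sub` substitutes '-' at each match site.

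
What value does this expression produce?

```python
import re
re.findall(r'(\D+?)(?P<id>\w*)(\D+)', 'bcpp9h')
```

[('b', 'cpp9', 'h')]

`findall` packs the 3 group values into a tuple for every match.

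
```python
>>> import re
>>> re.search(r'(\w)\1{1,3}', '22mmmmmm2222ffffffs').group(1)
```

The match spans [0:2] → '22'.
Captured: group 1 = '2'.

'2'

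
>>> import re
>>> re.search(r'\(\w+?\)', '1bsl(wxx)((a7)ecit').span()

(4, 9)

The match spans [4:9] → '(wxx)'.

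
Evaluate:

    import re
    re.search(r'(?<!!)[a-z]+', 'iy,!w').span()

Because the assertion is negative and zero-width, positions next to the forbidden text are skipped.
The match spans [0:2] → 'iy'.

(0, 2)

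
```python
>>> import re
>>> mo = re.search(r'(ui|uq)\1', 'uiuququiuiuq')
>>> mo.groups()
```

The match spans [2:6] → 'uquq'.
Captured: group 1 = 'uq'.

('uq',)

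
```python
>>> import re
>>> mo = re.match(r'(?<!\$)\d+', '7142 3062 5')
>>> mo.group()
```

The negative lookahead/lookbehind blocks any match where the forbidden context is present.
`match` is anchored at position 0; if the pattern doesn't fit there, it returns None.
The match spans [0:4] → '7142'.

'7142'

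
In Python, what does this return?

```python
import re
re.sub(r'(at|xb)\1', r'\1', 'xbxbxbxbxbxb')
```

After group 1 captures some text, `\1` only succeeds where that same text appears again.
Each match is replaced using the text its own group 1 captured.

'xbxbxb'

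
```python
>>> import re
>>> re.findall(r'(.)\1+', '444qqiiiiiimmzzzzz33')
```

['4', 'q', 'i', 'm', 'z', '3']

After group 1 captures some text, `\1` only succeeds where that same text appears again.
Scanning left to right: at [0:3] match '444', group 1 = '4'; at [3:5] match 'qq', group 1 = 'q'; at [5:11] match 'iiiiii', group 1 = 'i'; at [11:13] match 'mm', group 1 = 'm'; at [13:18] match 'zzzzz', group 1 = 'z'; ….
With a single group, `findall` returns only what that group captured — 6 items.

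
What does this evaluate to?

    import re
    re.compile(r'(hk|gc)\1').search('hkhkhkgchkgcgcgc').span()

(0, 4)

After group 1 captures some text, `\1` only succeeds where that same text appears again.
`search` walks the string left to right and returns the first match it finds.
The match spans [0:4] → 'hkhk'.
Captured: group 1 = 'hk'.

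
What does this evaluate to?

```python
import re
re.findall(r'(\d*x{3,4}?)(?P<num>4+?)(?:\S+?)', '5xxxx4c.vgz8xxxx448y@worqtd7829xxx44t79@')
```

[('5xxxx', '4'), ('8xxxx', '4'), ('7829xxx', '4')]

This matches zero or more of a digit, then 3 to 4 of a literal 'x' (lazy) (captured); then one or more of a literal '4' (lazy) (captured as 'num'); then one or more of a non-whitespace character (lazy) (non-capturing group).
Multiple groups make `findall` return tuples — one 2-tuple for each match.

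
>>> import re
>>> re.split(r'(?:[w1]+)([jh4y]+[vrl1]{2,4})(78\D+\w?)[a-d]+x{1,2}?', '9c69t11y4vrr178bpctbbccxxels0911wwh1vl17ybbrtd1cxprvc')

['9c69t', 'y4vrr1', '78bpctbbc', 'xels0911wwh1vl17ybbrtd1cxprvc']

This matches one or more of one of [w1] (non-capturing group); then one or more of one of [jh4y], then 2 to 4 of one of [vrl1] (captured); then the literal '78', then one or more of a non-digit, then optionally a word character (captured); then one or more of a character in [a-d], then 1 to 2 of the literal 'x' (lazy).
A `+?`/`*?`/`{m,n}?` starts at its minimum and grows only as far as needed for what follows to match.
Matches to split on: at [5:24] → '11y4vrr178bpctbbccx'.
`re.split` interleaves the captured-group text with the surrounding fragments.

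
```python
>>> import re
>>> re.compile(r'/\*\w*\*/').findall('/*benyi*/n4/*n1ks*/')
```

['/*benyi*/', '/*n1ks*/']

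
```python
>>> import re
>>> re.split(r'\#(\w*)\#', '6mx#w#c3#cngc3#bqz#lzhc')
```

['6mx', 'w', 'c3', 'cngc3', 'bqz#lzhc']

`re.split` interleaves the captured-group text with the surrounding fragments.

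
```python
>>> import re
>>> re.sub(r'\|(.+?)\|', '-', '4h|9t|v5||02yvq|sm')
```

With the lazy modifier that quantifier settles for the fewest repetitions that let the rest of the pattern succeed (the atoms after it are unaffected and can still be greedy).
Matches: at [2:6] → '|9t|'; at [8:16] → '||02yvq|'.
Each match is replaced by '-'.

'4h-v5-sm'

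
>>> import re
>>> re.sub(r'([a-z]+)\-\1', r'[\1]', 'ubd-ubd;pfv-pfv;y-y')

The backreference `\1` re-matches whatever the first group consumed, character for character.
`\1` in the replacement pulls in group 1's text for each match.

'[ubd];[pfv];[y]'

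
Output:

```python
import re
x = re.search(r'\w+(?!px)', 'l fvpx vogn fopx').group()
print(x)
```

The negative lookahead/lookbehind blocks any match where the forbidden context is present.
`re.search` tries every starting position until one works.
The match spans [0:1] → 'l'.

l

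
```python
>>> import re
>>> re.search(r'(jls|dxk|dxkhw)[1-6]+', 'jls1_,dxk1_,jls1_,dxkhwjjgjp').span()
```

(0, 4)

The match spans [0:4] → 'jls1'.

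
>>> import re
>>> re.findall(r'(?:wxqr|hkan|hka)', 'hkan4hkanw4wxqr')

`|` is ordered: at each position the engine commits to the first alternative that works.
`findall` yields the raw match text (3 of them) because the pattern has no groups.

['hkan', 'hkan', 'wxqr']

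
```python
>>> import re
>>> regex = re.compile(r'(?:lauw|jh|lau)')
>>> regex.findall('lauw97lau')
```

['lauw', 'lau']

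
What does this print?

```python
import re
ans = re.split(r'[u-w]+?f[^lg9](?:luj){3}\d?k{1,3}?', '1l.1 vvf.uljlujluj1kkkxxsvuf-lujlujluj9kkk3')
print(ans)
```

Pattern: one or more of a character in [u-w] (lazy), then the literal 'f', then any character except [lg9]; then the literal 'luj' repeated 3 times, then optionally a digit, then 1 to 3 of a literal 'k' (lazy).
With the lazy modifier that quantifier settles for the fewest repetitions that let the rest of the pattern succeed (the atoms after it are unaffected and can still be greedy).
Matches to split on: at [25:40] → 'vuf-lujlujluj9k'.
Each match becomes a cut point; 2 segments remain.

['1l.1 vvf.uljlujluj1kkkxxs', 'kk3']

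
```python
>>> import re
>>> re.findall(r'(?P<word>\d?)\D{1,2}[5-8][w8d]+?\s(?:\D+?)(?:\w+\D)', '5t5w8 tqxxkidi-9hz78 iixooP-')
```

['5', '9']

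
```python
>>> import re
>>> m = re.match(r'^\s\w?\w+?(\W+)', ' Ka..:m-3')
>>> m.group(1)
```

'..:'

Pattern: anchored at the start of the string; then whitespace, then optionally a word character; then one or more of a word character (lazy); then one or more of a non-word character (captured).
`re.match` only tries the pattern at the start of the string.
The match spans [0:6] → ' Ka..:'.
Captured: group 1 = '..:'.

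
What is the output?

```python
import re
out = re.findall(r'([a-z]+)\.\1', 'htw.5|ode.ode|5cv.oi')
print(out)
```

A backreference is literal: `\1` must see the identical characters the first group matched.
Because there's exactly one group, `findall` drops the full match and keeps group 1 from the one hit.

['ode']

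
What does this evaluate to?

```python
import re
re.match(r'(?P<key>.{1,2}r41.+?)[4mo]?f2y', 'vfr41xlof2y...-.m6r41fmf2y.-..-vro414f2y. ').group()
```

'vfr41xlof2y'

Pattern: 1 to 2 of any character, then the literal 'r41', then one or more of any character (lazy) (captured as 'key'); then optionally one of [4mo], then the literal 'f2y'.
Lazy quantifiers expand one character at a time until the remainder of the pattern can match.
With `match`, the pattern is implicitly anchored at the beginning.
The match spans [0:11] → 'vfr41xlof2y'.
Captured: group 1 = 'vfr41xl'.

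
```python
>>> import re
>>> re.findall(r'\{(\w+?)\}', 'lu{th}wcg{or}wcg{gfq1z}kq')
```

`findall` collects group 1 from each match (3 total).

['th', 'or', 'gfq1z']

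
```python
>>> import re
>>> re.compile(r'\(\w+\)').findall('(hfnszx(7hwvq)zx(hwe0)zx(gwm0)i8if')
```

['(7hwvq)', '(hwe0)', '(gwm0)']

`findall` yields the raw match text (3 of them) because the pattern has no groups.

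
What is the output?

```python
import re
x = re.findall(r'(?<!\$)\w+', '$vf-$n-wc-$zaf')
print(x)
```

['f', 'wc', 'af']

A negative assertion filters positions out without eating any characters.
Matches: at [2:3] → 'f'; at [7:9] → 'wc'; at [12:14] → 'af'.
`findall` yields the raw match text (3 of them) because the pattern has no groups.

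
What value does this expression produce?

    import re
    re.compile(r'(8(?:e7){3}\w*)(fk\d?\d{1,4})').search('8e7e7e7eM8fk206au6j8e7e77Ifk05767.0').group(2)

'fk05767'

The pattern matches the literal '8', then the literal 'e7' repeated 3 times, then zero or more of a word character (captured); then the literal 'fk', then optionally a digit, then 1 to 4 of a digit (captured).
Unlike `match`, `search` isn't anchored — it looks for the pattern anywhere in the string.
The match spans [0:33] → '8e7e7e7eM8fk206au6j8e7e77Ifk05767'.
Captured: group 1 = '8e7e7e7eM8fk206au6j8e7e77I', group 2 = 'fk05767'.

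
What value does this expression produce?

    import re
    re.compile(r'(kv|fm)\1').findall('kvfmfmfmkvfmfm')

The backreference `\1` re-matches whatever the first group consumed, character for character.
One capturing group, so `findall` returns just the captured substring from each match — 2 in all.

['fm', 'fm']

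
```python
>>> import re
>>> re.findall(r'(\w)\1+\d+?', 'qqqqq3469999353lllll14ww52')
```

`\1` is not a pattern — it's the concrete string captured by group 1, re-applied verbatim.
Because there's exactly one group, `findall` drops the full match and keeps group 1 from each hit.

['q', '9', 'l', 'w']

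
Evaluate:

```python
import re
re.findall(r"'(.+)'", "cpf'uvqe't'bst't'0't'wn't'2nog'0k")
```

Scanning left to right: at [3:31] match "'uvqe't'bst't'0't'wn't'2nog'", group 1 = "uvqe't'bst't'0't'wn't'2nog".
One capturing group, so `findall` returns just the captured substring from the one match — 1 in all.

["uvqe't'bst't'0't'wn't'2nog"]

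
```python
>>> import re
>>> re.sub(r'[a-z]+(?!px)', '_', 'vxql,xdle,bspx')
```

'_,_,_'

The negative lookaround is zero-width — it rules out positions where the adjacent text would match, without consuming anything.
Matches: at [0:4] → 'vxql'; at [5:9] → 'xdle'; at [10:14] → 'bspx'.
`sub` substitutes '_' at each match site.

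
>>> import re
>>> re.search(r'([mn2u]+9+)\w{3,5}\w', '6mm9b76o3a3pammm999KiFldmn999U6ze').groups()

('mm9',)

The match spans [1:10] → 'mm9b76o3a'.
Captured: group 1 = 'mm9'.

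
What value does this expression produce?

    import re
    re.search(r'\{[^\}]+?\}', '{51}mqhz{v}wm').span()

Unlike `match`, `search` isn't anchored — it looks for the pattern anywhere in the string.
The match spans [0:4] → '{51}'.

(0, 4)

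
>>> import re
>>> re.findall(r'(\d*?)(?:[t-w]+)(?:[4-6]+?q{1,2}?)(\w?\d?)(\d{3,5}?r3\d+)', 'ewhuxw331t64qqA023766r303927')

Pattern: zero or more of a digit (lazy) (captured); then one or more of a character in [t-w] (non-capturing group); then one or more of a character in [4-6] (lazy), then 1 to 2 of a literal 'q' (lazy) (non-capturing group); then optionally a word character, then optionally a digit (captured); then 3 to 5 of a digit (lazy), then the literal 'r3', then one or more of a digit (captured).
Multiple groups make `findall` return tuples — one 3-tuple for the one match.

[('331', 'A0', '23766r303927')]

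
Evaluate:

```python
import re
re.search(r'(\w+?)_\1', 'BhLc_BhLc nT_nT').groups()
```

`\1` is not a pattern — it's the concrete string captured by group 1, re-applied verbatim.
`re.search` scans for the first position where the pattern succeeds.
The match spans [0:9] → 'BhLc_BhLc'.
Captured: group 1 = 'BhLc'.

('BhLc',)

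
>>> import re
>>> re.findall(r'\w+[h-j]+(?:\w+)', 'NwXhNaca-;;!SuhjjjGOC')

['NwXhNaca', 'SuhjjjGOC']

The pattern matches one or more of a word character; then one or more of a character in [h-j]; then one or more of a word character (non-capturing group).
Walking the string: at [0:8] → 'NwXhNaca'; at [12:21] → 'SuhjjjGOC'.
`findall` yields the raw match text (2 of them) because the pattern has no groups.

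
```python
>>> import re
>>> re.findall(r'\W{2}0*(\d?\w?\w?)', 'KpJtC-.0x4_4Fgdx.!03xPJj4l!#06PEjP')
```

With a single group, `findall` returns only what that group captured — 3 items.

['x4', '3xP', '6PE']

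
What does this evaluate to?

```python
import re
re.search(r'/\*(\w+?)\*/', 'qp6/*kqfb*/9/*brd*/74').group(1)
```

'kqfb'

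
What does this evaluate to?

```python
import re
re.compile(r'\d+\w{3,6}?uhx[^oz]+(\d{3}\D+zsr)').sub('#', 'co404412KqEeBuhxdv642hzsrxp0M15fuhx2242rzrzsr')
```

'co#xp#'

This matches one or more of a digit; then 3 to 6 of a word character (lazy), then the literal 'uhx', then one or more of any character except [oz]; then exactly 3 of a digit, then one or more of a non-digit, then the literal 'zsr' (captured).
Matches: at [2:25] → '404412KqEeBuhxdv642hzsr'; at [27:45] → '0M15fuhx2242rzrzsr'.
Each match is replaced by '#'.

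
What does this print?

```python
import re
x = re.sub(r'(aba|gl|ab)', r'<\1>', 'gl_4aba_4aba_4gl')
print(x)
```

Alternation tries branches left to right and keeps the first one that lets the overall match succeed at that position.
The replacement refers to a captured group, so each match is rewritten using its own captured text.

<gl>_4<aba>_4<aba>_4<gl>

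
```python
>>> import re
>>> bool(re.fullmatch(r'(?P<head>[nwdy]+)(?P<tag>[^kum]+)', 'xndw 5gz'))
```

`re.fullmatch` is like wrapping the pattern in `^…$` (in single-line mode).
Here there's no way to consume every character, so the call returns None, and `bool(None)` is False.

False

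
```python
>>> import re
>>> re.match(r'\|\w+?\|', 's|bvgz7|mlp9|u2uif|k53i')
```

`re.match` only tries the pattern at the start of the string.
Here position 0 doesn't satisfy it, so the call returns None.

None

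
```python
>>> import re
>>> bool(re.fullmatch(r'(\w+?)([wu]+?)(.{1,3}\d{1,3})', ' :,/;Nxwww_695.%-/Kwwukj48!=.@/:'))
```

False

`re.fullmatch` requires the pattern to consume the entire string.
Here the pattern can't cover the whole string, so the call returns None, and `bool(None)` is False.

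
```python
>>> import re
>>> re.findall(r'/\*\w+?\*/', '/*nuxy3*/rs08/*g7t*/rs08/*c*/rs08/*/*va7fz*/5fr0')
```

Scanning left to right: at [0:9] → '/*nuxy3*/'; at [13:20] → '/*g7t*/'; at [24:29] → '/*c*/'; at [35:44] → '/*va7fz*/'.
No capturing groups, so `findall` returns the 4 full match strings.

['/*nuxy3*/', '/*g7t*/', '/*c*/', '/*va7fz*/']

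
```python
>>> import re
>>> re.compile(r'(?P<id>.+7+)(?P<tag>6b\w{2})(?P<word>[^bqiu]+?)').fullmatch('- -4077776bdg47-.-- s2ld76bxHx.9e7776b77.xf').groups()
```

('- -4077776bdg47-.-- s2ld76bxHx.9e777', '6b77', '.xf')

The match spans [0:43] → '- -4077776bdg47-.-- s2ld76bxHx.9e7776b77.xf'.
Captured: group 1 = '- -4077776bdg47-.-- s2ld76bxHx.9e777', group 2 = '6b77', group 3 = '.xf'.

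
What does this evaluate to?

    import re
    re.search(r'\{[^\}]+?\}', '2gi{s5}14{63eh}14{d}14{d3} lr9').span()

The match spans [3:7] → '{s5}'.

(3, 7)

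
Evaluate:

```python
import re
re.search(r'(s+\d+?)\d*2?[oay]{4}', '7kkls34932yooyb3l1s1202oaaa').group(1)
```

's3'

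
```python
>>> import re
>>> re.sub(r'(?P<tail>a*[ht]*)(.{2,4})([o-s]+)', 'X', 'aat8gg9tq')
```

'aat8X'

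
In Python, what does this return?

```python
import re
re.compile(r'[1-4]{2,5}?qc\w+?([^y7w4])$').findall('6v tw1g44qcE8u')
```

['u']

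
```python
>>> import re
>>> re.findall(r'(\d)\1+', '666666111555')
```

['6', '1', '5']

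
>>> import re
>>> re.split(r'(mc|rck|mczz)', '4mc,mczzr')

['4', 'mc', ',', 'mc', 'zzr']

`|` is ordered: at each position the engine commits to the first alternative that works.
Because the pattern has a capturing group, `split` also inserts each captured text between the pieces.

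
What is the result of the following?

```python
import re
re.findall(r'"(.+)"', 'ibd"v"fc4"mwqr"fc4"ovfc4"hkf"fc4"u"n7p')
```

Walking the string: at [3:35] match '"v"fc4"mwqr"fc4"ovfc4"hkf"fc4"u"', group 1 = 'v"fc4"mwqr"fc4"ovfc4"hkf"fc4"u'.
With a single group, `findall` returns only what that group captured — 1 item.

['v"fc4"mwqr"fc4"ovfc4"hkf"fc4"u']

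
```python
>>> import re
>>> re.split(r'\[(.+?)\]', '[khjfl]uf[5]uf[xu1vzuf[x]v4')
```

Matches to split on: at [0:7] → '[khjfl]'; at [9:12] → '[5]'; at [14:25] → '[xu1vzuf[x]'.
Because the pattern has a capturing group, `split` also inserts each captured text between the pieces.

['', 'khjfl', 'uf', '5', 'uf', 'xu1vzuf[x', 'v4']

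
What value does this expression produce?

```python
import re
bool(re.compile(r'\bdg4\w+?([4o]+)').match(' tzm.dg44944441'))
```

This matches a word boundary (`\b`, zero-width); then the literal 'dg4', then one or more of a word character (lazy); then one or more of one of [4o] (captured).
`re.match` won't scan ahead — the pattern has to work from the very first character.
Here the string doesn't start with a match, so the call returns None, and `bool(None)` is False.

False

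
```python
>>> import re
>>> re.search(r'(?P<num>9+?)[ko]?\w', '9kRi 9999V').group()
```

'9kR'

The match spans [0:3] → '9kR'.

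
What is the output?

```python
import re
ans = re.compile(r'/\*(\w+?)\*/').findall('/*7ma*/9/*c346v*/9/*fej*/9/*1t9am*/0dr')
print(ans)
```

['7ma', 'c346v', 'fej', '1t9am']

Scanning left to right: at [0:7] match '/*7ma*/', group 1 = '7ma'; at [8:17] match '/*c346v*/', group 1 = 'c346v'; at [18:25] match '/*fej*/', group 1 = 'fej'; at [26:35] match '/*1t9am*/', group 1 = '1t9am'.
One capturing group, so `findall` returns just the captured substring from each match — 4 in all.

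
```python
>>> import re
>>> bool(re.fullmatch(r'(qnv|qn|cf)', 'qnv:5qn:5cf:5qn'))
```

False

For `fullmatch`, every character of the input must be accounted for by the pattern.
Here the string isn't matched end-to-end, so the call returns None, and `bool(None)` is False.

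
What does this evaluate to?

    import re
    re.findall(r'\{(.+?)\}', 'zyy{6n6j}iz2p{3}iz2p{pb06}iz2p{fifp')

['6n6j', '3', 'pb06']

Because there's exactly one group, `findall` drops the full match and keeps group 1 from each hit.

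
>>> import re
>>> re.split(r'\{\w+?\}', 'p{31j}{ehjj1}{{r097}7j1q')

['p', '', '{', '7j1q']

Matches to split on: at [1:6] → '{31j}'; at [6:13] → '{ehjj1}'; at [14:20] → '{r097}'.
The string is cut at each match, leaving 4 pieces.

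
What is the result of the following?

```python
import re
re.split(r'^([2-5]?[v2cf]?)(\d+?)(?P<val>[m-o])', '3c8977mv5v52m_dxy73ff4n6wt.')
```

['', '3c', '8977', 'm', 'v5v52m_dxy73ff4n6wt.']

Pattern: anchored at the start of the string; then optionally a character in [2-5], then optionally one of [v2cf] (captured); then one or more of a digit (lazy) (captured); then a character in [m-o] (captured as 'val').
Matches to split on: at [0:7] → '3c8977m'.
`re.split` interleaves the captured-group text with the surrounding fragments.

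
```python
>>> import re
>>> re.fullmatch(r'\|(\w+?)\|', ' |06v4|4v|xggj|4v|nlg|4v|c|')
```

`re.fullmatch` is like wrapping the pattern in `^…$` (in single-line mode).
Here there's no way to consume every character, so the call returns None.

None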